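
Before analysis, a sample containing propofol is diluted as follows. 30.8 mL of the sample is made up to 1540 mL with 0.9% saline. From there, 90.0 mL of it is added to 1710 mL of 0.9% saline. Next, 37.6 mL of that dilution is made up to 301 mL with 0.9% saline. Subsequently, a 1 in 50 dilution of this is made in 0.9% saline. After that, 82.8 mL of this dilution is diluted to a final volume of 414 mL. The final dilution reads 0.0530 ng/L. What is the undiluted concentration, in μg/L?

Overall dilution factor = 50 × 20 × 8.005 × 50 × 5 = 2.00 × 10⁶.
Original = 0.0530 ng/L × 2.00 × 10⁶ = 1.06 × 10⁵ ng/L = 106 μg/L.

106 μg/L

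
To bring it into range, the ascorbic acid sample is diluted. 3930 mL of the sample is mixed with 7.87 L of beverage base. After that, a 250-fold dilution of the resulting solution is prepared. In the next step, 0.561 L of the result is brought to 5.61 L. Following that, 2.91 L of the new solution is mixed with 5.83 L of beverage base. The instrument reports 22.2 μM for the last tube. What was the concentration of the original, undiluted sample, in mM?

500 mM

Overall dilution factor = 3.003 × 250 × 10 × 3.003 = 2.25 × 10⁴.
Original = 22.2 μM × 2.25 × 10⁴ = 5.00 × 10⁵ μM = 500 mM.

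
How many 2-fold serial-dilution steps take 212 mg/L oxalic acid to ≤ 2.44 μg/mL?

Need 2ⁿ ≥ 86.9, so n ≥ log(86.9)/log(2) = 6.44.
Minimum whole steps: n = 7.

7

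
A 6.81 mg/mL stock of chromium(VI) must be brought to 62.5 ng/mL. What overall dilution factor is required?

Factor = C₀/C_target = 6.81 mg/mL / 62.5 ng/mL = 1.09 × 10⁵.

1.09 × 10⁵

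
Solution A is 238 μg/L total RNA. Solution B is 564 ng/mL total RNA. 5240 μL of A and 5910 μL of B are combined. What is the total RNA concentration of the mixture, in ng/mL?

411 ng/mL

C_B = 564 ng/mL = 564 μg/L.
C_mix = (C_A·V_A + C_B·V_B)/(V_A + V_B) = (238×5240 + 564×5910) / 11150 = 411 μg/L = 411 ng/mL.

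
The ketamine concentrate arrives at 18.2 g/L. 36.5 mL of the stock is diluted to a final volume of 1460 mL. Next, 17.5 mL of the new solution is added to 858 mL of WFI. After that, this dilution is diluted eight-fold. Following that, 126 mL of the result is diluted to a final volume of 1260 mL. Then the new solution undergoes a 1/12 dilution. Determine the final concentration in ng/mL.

9.47 ng/mL

Overall dilution factor = 40 × 50.03 × 8 × 10 × 12 = 1.92 × 10⁶.
18.2 g/L / 1.92 × 10⁶ = 9.47 × 10⁻⁶ g/L = 9.47 ng/mL.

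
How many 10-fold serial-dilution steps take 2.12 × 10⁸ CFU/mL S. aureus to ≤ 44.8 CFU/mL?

Need 10ⁿ ≥ 4.73 × 10⁶, so n ≥ log(4.73 × 10⁶)/log(10) = 6.68.
Minimum whole steps: n = 7.

7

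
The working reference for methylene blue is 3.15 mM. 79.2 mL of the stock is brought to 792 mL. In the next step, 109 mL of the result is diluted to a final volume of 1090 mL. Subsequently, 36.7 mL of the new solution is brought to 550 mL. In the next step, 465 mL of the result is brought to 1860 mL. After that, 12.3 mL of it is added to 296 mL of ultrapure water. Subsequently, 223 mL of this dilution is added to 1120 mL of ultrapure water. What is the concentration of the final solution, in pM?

Overall dilution factor = 10 × 10 × 14.99 × 4 × 25.07 × 6.022 = 9.05 × 10⁵.
3.15 mM / 9.05 × 10⁵ = 3.48 × 10⁻⁶ mM = 3480 pM.

3480 pM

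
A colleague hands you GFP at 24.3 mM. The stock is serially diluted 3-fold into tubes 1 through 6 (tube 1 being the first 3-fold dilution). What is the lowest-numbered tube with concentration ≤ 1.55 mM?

tube 3

Tube n has concentration 24.3 mM / 3ⁿ.
Need 3ⁿ ≥ 24.3 mM / 1.55 mM = 15.7, so n ≥ 2.51.
First such tube: n = 3.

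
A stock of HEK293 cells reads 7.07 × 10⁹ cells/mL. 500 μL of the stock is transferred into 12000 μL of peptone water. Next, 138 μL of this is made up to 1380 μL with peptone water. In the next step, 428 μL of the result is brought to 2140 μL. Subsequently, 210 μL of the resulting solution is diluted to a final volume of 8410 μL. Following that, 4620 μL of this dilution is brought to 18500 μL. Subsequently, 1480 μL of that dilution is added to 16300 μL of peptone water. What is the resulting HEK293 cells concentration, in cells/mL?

2940 cells/mL

Overall dilution factor = 25 × 10 × 5 × 40.05 × 4.004 × 12.01 = 2.41 × 10⁶.
7.07 × 10⁹ cells/mL / 2.41 × 10⁶ = 2940 cells/mL.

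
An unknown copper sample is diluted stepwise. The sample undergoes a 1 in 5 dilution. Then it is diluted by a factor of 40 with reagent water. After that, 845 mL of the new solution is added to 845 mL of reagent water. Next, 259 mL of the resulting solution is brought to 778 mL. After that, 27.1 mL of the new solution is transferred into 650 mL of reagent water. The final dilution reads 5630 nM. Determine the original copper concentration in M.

Overall dilution factor = 5 × 40 × 2 × 3.004 × 24.99 = 3.00 × 10⁴.
Original = 5630 nM × 3.00 × 10⁴ = 1.69 × 10⁸ nM = 0.169 M.

0.169 M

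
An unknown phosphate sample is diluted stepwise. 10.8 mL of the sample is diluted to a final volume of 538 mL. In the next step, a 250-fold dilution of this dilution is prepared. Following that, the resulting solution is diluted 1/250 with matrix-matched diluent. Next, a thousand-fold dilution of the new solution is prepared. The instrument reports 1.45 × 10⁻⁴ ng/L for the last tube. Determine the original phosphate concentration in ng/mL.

Overall dilution factor = 49.81 × 250 × 250 × 1000 = 3.11 × 10⁹.
Original = 1.45 × 10⁻⁴ ng/L × 3.11 × 10⁹ = 4.51 × 10⁵ ng/L = 451 ng/mL.

451 ng/mL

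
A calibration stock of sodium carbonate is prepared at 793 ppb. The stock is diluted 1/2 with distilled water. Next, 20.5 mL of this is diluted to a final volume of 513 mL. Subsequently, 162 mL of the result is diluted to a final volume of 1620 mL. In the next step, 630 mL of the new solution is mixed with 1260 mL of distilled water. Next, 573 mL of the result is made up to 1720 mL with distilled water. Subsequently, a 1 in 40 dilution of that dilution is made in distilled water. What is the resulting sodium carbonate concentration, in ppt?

4.40 ppt

Overall dilution factor = 2 × 25.02 × 10 × 3 × 3.002 × 40 = 1.80 × 10⁵.
793 ppb / 1.80 × 10⁵ = 4.40 × 10⁻³ ppb = 4.40 ppt.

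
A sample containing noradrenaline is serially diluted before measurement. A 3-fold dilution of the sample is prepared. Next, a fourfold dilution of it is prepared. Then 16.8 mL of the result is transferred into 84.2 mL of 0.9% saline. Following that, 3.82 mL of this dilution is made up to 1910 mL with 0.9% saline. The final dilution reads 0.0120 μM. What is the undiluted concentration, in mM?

0.433 mM

Overall dilution factor = 3 × 4 × 6.012 × 500 = 3.61 × 10⁴.
Original = 0.0120 μM × 3.61 × 10⁴ = 433 μM = 0.433 mM.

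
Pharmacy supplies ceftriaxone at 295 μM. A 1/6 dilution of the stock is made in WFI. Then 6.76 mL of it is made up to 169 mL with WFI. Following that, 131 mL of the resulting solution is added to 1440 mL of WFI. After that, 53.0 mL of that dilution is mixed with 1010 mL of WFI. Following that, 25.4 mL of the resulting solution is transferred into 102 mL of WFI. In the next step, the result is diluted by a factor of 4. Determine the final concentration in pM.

Overall dilution factor = 6 × 25 × 11.99 × 20.06 × 5.016 × 4 = 7.24 × 10⁵.
295 μM / 7.24 × 10⁵ = 4.08 × 10⁻⁴ μM = 408 pM.

408 pM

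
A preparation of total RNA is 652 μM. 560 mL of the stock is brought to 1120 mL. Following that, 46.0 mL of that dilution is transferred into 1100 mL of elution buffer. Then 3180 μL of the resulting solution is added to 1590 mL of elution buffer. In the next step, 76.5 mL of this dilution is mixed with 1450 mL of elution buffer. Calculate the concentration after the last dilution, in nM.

1.31 nM

Overall dilution factor = 2 × 24.91 × 501 × 19.95 = 4.98 × 10⁵.
652 μM / 4.98 × 10⁵ = 1.31 × 10⁻³ μM = 1.31 nM.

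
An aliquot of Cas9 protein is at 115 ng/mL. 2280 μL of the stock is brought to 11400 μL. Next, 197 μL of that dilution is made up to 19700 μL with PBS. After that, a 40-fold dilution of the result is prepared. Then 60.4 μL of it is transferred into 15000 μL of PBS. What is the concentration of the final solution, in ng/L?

0.0231 ng/L

Overall dilution factor = 5 × 100 × 40 × 249.3 = 4.99 × 10⁶.
115 ng/mL / 4.99 × 10⁶ = 2.31 × 10⁻⁵ ng/mL = 0.0231 ng/L.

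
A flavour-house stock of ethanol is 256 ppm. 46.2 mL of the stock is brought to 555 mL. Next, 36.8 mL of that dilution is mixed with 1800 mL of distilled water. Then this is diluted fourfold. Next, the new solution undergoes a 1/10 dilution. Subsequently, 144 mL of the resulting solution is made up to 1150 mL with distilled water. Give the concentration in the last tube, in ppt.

1340 ppt

Overall dilution factor = 12.01 × 49.91 × 4 × 10 × 7.986 = 1.92 × 10⁵.
256 ppm / 1.92 × 10⁵ = 1.34 × 10⁻³ ppm = 1340 ppt.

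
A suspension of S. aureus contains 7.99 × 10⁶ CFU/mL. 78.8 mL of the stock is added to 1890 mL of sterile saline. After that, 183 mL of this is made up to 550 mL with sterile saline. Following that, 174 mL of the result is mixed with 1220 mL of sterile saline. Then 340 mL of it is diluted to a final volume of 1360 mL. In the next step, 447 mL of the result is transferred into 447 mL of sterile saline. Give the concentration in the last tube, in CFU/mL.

1660 CFU/mL

Overall dilution factor = 24.98 × 3.005 × 8.011 × 4 × 2 = 4813.
7.99 × 10⁶ CFU/mL / 4813 = 1660 CFU/mL.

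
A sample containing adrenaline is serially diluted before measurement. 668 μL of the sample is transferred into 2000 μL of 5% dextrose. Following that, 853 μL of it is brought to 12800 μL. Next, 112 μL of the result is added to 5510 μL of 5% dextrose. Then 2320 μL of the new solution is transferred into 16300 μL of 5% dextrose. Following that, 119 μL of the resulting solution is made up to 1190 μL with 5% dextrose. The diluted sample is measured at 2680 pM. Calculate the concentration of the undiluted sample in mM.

Overall dilution factor = 3.994 × 15.01 × 50.20 × 8.026 × 10 = 2.41 × 10⁵.
Original = 2680 pM × 2.41 × 10⁵ = 6.47 × 10⁸ pM = 0.647 mM.

0.647 mM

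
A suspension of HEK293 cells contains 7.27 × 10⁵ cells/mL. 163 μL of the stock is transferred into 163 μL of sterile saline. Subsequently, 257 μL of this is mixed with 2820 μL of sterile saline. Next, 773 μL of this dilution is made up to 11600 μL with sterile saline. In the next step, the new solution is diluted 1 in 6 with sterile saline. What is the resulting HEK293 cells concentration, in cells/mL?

Overall dilution factor = 2 × 11.97 × 15.01 × 6 = 2156.
7.27 × 10⁵ cells/mL / 2156 = 337 cells/mL.

337 cells/mL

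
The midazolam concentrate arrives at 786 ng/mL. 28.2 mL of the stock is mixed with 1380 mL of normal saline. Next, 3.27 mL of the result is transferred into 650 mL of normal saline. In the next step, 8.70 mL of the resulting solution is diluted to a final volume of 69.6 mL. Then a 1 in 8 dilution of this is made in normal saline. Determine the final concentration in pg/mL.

1.23 pg/mL

Overall dilution factor = 49.94 × 199.8 × 8 × 8 = 6.38 × 10⁵.
786 ng/mL / 6.38 × 10⁵ = 1.23 × 10⁻³ ng/mL = 1.23 pg/mL.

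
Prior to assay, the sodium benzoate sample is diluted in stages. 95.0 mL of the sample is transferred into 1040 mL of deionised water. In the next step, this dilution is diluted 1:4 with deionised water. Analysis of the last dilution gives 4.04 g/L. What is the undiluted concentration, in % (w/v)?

19.3 % (w/v)

Overall dilution factor = 11.95 × 4 = 47.8.
Original = 4.04 g/L × 47.8 = 193 g/L = 19.3 % (w/v).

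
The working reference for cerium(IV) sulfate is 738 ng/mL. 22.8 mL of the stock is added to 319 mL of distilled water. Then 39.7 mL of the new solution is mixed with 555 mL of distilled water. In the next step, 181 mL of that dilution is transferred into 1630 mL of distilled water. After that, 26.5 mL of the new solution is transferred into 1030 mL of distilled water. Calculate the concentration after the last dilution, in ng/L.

Overall dilution factor = 14.99 × 14.98 × 10.01 × 39.87 = 8.96 × 10⁴.
738 ng/mL / 8.96 × 10⁴ = 8.24 × 10⁻³ ng/mL = 8.24 ng/L.

8.24 ng/L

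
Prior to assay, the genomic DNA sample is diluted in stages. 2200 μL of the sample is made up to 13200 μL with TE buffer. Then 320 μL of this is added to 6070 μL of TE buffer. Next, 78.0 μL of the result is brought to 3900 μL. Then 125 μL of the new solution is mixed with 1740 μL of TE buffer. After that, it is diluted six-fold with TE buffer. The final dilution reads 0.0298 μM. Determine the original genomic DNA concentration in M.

0.0160 M

Overall dilution factor = 6 × 19.97 × 50 × 14.92 × 6 = 5.36 × 10⁵.
Original = 0.0298 μM × 5.36 × 10⁵ = 1.60 × 10⁴ μM = 0.0160 M.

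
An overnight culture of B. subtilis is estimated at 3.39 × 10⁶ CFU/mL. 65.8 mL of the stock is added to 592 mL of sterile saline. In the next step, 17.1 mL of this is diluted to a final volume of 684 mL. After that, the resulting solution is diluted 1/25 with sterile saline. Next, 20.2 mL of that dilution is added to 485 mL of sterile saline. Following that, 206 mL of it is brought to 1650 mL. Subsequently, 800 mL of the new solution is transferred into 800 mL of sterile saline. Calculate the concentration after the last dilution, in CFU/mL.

0.846 CFU/mL

Overall dilution factor = 9.997 × 40 × 25 × 25.01 × 8.010 × 2 = 4.01 × 10⁶.
3.39 × 10⁶ CFU/mL / 4.01 × 10⁶ = 0.846 CFU/mL.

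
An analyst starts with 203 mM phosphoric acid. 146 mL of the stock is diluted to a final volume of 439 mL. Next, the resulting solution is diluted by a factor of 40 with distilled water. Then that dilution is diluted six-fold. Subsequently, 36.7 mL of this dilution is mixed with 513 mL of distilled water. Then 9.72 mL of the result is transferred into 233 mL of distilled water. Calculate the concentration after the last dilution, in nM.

Overall dilution factor = 3.007 × 40 × 6 × 14.98 × 24.97 = 2.70 × 10⁵.
203 mM / 2.70 × 10⁵ = 7.52 × 10⁻⁴ mM = 752 nM.

752 nM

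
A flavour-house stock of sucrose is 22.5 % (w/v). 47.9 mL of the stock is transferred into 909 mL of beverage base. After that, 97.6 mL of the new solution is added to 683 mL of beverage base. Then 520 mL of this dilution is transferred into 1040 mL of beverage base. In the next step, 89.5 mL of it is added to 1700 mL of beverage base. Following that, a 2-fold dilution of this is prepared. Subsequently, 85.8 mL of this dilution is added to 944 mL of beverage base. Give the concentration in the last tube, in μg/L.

Overall dilution factor = 19.98 × 7.998 × 3 × 19.99 × 2 × 12.00 = 2.30 × 10⁵.
22.5 % (w/v) / 2.30 × 10⁵ = 9.78 × 10⁻⁵ % (w/v) = 978 μg/L.

978 μg/L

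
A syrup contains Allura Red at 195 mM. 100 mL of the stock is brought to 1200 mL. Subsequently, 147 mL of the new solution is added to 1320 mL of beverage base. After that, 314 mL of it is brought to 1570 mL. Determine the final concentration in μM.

Overall dilution factor = 12 × 9.980 × 5 = 599.
195 mM / 599 = 0.326 mM = 326 μM.

326 μM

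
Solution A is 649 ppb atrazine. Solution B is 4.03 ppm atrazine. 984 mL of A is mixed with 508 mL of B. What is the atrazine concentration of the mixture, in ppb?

1800 ppb

C_B = 4.03 ppm = 4030 ppb.
C_mix = (C_A·V_A + C_B·V_B)/(V_A + V_B) = (649×984 + 4030×508) / 1492 = 1800 ppb.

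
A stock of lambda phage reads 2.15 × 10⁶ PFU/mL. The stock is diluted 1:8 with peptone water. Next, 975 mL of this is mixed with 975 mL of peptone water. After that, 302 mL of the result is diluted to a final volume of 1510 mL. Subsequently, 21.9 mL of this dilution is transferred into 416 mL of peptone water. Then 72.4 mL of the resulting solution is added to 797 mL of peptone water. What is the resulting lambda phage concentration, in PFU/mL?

Overall dilution factor = 8 × 2 × 5 × 20.00 × 12.01 = 1.92 × 10⁴.
2.15 × 10⁶ PFU/mL / 1.92 × 10⁴ = 112 PFU/mL.

112 PFU/mL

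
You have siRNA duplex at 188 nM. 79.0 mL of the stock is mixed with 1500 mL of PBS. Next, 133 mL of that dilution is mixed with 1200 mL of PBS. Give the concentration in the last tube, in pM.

Overall dilution factor = 19.99 × 10.02 = 200.
188 nM / 200 = 0.938 nM = 938 pM.

938 pM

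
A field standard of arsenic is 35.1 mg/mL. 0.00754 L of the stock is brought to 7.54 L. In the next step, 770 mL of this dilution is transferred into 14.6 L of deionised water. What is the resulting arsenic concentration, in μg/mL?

Overall dilution factor = 1000 × 19.96 = 2.00 × 10⁴.
35.1 mg/mL / 2.00 × 10⁴ = 1.76 × 10⁻³ mg/mL = 1.76 μg/mL.

1.76 μg/mL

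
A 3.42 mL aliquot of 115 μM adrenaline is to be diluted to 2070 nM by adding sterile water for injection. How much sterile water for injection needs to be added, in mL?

187 mL

2070 nM = 2.07 μM.
V₂ = C₁V₁/C₂ = 115 × 3.42 / 2.07 = 190 mL.
Diluent to add = V₂ − V₁ = 190 − 3.42 = 187 mL.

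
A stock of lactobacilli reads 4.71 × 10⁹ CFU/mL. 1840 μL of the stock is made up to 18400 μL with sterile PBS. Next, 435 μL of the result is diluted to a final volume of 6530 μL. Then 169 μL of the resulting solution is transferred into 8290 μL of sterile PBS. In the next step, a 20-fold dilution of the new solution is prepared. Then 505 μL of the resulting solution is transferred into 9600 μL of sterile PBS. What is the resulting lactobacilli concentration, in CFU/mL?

1570 CFU/mL

Overall dilution factor = 10 × 15.01 × 50.05 × 20 × 20.01 = 3.01 × 10⁶.
4.71 × 10⁹ CFU/mL / 3.01 × 10⁶ = 1570 CFU/mL.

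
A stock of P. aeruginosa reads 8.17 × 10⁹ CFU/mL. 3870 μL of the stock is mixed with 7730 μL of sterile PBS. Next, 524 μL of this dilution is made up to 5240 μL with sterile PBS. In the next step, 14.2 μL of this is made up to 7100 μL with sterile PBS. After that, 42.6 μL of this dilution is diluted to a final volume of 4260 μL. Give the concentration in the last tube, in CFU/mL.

Overall dilution factor = 2.997 × 10 × 500 × 100 = 1.50 × 10⁶.
8.17 × 10⁹ CFU/mL / 1.50 × 10⁶ = 5450 CFU/mL.

5450 CFU/mL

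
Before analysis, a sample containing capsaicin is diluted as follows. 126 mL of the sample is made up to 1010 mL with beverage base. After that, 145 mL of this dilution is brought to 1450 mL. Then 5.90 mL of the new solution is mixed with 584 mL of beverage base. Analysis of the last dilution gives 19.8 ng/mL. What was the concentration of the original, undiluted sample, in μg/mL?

159 μg/mL

Overall dilution factor = 8.016 × 10 × 99.98 = 8015.
Original = 19.8 ng/mL × 8015 = 1.59 × 10⁵ ng/mL = 159 μg/mL.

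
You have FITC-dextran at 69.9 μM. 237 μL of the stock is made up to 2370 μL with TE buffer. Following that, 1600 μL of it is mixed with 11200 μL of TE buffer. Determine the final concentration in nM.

874 nM

Overall dilution factor = 10 × 8 = 80.0.
69.9 μM / 80.0 = 0.874 μM = 874 nM.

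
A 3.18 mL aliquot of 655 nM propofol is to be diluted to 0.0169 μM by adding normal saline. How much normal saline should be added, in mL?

0.0169 μM = 16.9 nM.
V₂ = C₁V₁/C₂ = 655 × 3.18 / 16.9 = 123 mL.
Diluent to add = V₂ − V₁ = 123 − 3.18 = 120 mL.

120 mL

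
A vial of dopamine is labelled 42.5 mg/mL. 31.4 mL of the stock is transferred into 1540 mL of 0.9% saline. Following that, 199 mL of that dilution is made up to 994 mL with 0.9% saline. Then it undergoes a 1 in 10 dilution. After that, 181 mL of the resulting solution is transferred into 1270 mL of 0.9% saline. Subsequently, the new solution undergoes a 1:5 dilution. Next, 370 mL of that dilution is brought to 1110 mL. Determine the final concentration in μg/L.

141 μg/L

Overall dilution factor = 50.04 × 4.995 × 10 × 8.017 × 5 × 3 = 3.01 × 10⁵.
42.5 mg/mL / 3.01 × 10⁵ = 1.41 × 10⁻⁴ mg/mL = 141 μg/L.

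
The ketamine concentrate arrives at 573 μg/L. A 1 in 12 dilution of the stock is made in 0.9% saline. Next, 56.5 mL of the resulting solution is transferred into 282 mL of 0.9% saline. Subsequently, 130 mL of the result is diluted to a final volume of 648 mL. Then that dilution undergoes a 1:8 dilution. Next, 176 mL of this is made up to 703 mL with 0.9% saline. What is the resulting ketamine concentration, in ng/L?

50.0 ng/L

Overall dilution factor = 12 × 5.991 × 4.985 × 8 × 3.994 = 1.15 × 10⁴.
573 μg/L / 1.15 × 10⁴ = 0.0500 μg/L = 50.0 ng/L.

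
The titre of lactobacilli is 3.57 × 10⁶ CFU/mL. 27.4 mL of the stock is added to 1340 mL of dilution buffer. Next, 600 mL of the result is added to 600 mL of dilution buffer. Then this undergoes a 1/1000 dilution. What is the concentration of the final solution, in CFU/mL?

Overall dilution factor = 49.91 × 2 × 1000 = 9.98 × 10⁴.
3.57 × 10⁶ CFU/mL / 9.98 × 10⁴ = 35.8 CFU/mL.

35.8 CFU/mL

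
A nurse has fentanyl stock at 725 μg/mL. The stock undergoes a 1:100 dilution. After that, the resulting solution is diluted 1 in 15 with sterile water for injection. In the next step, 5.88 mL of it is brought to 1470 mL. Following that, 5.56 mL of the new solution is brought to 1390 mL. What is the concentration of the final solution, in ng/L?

Overall dilution factor = 100 × 15 × 250 × 250 = 9.38 × 10⁷.
725 μg/mL / 9.38 × 10⁷ = 7.73 × 10⁻⁶ μg/mL = 7.73 ng/L.

7.73 ng/L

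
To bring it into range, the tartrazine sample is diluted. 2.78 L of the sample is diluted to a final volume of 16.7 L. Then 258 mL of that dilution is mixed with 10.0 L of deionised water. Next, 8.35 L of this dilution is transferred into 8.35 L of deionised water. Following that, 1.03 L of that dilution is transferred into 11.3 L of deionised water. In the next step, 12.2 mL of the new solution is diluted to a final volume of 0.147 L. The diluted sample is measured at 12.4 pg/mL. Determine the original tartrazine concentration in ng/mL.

854 ng/mL

Overall dilution factor = 6.007 × 39.76 × 2 × 11.97 × 12.05 = 6.89 × 10⁴.
Original = 12.4 pg/mL × 6.89 × 10⁴ = 8.54 × 10⁵ pg/mL = 854 ng/mL.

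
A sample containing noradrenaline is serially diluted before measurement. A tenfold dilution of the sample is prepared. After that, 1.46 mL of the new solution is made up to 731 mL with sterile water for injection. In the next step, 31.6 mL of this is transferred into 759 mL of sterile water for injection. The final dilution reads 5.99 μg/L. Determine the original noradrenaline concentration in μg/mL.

750 μg/mL

Overall dilution factor = 10 × 500.7 × 25.02 = 1.25 × 10⁵.
Original = 5.99 μg/L × 1.25 × 10⁵ = 7.50 × 10⁵ μg/L = 750 μg/mL.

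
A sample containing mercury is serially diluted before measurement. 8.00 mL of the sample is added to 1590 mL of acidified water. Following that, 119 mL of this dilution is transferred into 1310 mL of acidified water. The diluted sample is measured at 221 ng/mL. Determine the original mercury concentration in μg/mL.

530 μg/mL

Overall dilution factor = 199.8 × 12.01 = 2399.
Original = 221 ng/mL × 2399 = 5.30 × 10⁵ ng/mL = 530 μg/mL.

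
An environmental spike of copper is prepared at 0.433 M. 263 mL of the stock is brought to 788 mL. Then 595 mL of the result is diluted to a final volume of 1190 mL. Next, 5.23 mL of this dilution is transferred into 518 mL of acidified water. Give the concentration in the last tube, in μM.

722 μM

Overall dilution factor = 2.996 × 2 × 100.0 = 600.
0.433 M / 600 = 7.22 × 10⁻⁴ M = 722 μM.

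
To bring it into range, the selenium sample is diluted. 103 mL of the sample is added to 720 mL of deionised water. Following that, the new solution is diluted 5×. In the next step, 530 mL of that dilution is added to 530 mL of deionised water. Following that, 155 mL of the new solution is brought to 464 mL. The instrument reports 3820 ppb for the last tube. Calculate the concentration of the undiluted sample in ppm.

914 ppm

Overall dilution factor = 7.990 × 5 × 2 × 2.994 = 239.
Original = 3820 ppb × 239 = 9.14 × 10⁵ ppb = 914 ppm.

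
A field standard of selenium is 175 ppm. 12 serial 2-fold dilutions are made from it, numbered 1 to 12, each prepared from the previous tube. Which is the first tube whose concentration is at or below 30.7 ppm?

tube 3

Tube n has concentration 175 ppm / 2ⁿ.
Need 2ⁿ ≥ 175 ppm / 30.7 ppm = 5.70, so n ≥ 2.51.
First such tube: n = 3.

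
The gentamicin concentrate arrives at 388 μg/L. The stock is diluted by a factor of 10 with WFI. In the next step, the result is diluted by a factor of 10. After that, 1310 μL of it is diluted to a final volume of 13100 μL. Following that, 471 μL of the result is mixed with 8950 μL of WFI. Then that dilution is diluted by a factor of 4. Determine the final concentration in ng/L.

Overall dilution factor = 10 × 10 × 10 × 20.00 × 4 = 8.00 × 10⁴.
388 μg/L / 8.00 × 10⁴ = 4.85 × 10⁻³ μg/L = 4.85 ng/L.

4.85 ng/L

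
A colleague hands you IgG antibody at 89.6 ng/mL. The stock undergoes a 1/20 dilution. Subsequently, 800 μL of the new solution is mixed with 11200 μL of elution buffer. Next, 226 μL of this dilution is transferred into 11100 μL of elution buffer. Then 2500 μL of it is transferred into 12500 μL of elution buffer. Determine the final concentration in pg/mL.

Overall dilution factor = 20 × 15 × 50.12 × 6 = 9.02 × 10⁴.
89.6 ng/mL / 9.02 × 10⁴ = 9.93 × 10⁻⁴ ng/mL = 0.993 pg/mL.

0.993 pg/mL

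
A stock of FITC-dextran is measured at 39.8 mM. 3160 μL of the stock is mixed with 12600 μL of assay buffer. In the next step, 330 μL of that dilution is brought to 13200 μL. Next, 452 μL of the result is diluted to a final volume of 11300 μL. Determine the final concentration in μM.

7.98 μM

Overall dilution factor = 4.987 × 40 × 25 = 4987.
39.8 mM / 4987 = 7.98 × 10⁻³ mM = 7.98 μM.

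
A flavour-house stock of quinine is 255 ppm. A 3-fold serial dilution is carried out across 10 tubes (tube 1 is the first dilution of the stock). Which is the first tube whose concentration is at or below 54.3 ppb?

Tube n has concentration 255 ppm / 3ⁿ.
Need 3ⁿ ≥ 255 ppm / 54.3 ppb = 4696, so n ≥ 7.70.
First such tube: n = 8.

tube 8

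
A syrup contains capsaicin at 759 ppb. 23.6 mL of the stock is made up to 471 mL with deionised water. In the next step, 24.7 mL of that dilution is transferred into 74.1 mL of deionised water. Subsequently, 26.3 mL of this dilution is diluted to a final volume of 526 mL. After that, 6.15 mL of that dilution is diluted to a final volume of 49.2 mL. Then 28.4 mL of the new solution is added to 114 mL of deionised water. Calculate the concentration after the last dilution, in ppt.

Overall dilution factor = 19.96 × 4 × 20 × 8 × 5.014 = 6.40 × 10⁴.
759 ppb / 6.40 × 10⁴ = 0.0119 ppb = 11.9 ppt.

11.9 ppt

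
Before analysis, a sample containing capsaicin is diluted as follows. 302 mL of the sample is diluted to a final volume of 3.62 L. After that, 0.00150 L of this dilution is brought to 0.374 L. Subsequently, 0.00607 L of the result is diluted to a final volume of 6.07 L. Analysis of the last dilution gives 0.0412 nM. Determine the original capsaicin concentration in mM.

0.123 mM

Overall dilution factor = 11.99 × 249.3 × 1000 = 2.99 × 10⁶.
Original = 0.0412 nM × 2.99 × 10⁶ = 1.23 × 10⁵ nM = 0.123 mM.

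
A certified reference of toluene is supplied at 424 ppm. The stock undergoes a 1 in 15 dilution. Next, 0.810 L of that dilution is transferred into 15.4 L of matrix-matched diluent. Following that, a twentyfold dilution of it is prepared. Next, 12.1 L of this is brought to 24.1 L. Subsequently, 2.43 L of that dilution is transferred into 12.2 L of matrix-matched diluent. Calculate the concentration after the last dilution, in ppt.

5890 ppt

Overall dilution factor = 15 × 20.01 × 20 × 1.992 × 6.021 = 7.20 × 10⁴.
424 ppm / 7.20 × 10⁴ = 5.89 × 10⁻³ ppm = 5890 ppt.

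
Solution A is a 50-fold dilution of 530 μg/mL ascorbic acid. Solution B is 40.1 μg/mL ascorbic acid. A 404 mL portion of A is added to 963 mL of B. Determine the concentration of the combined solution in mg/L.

31.4 mg/L

C_A = 530 μg/mL / 50 = 10.6 μg/mL.
C_mix = (C_A·V_A + C_B·V_B)/(V_A + V_B) = (10.6×404 + 40.1×963) / 1367 = 31.4 μg/mL = 31.4 mg/L.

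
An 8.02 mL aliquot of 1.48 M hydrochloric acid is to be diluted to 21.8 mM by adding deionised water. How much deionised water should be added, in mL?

536 mL

21.8 mM = 0.0218 M.
V₂ = C₁V₁/C₂ = 1.48 × 8.02 / 0.0218 = 544 mL.
Diluent to add = V₂ − V₁ = 544 − 8.02 = 536 mL.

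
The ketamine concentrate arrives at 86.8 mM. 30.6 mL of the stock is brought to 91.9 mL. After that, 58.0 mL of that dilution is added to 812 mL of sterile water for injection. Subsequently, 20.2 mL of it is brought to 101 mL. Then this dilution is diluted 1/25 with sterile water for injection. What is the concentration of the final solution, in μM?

15.4 μM

Overall dilution factor = 3.003 × 15 × 5 × 25 = 5631.
86.8 mM / 5631 = 0.0154 mM = 15.4 μM.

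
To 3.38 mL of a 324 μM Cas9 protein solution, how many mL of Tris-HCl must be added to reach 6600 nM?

163 mL

6600 nM = 6.60 μM.
V₂ = C₁V₁/C₂ = 324 × 3.38 / 6.60 = 166 mL.
Diluent to add = V₂ − V₁ = 166 − 3.38 = 163 mL.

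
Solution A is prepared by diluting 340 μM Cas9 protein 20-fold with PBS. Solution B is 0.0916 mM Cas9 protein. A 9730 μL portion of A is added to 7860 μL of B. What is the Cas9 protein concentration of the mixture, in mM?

C_A = 340 μM / 20 = 17.0 μM.
C_B = 0.0916 mM = 91.6 μM.
C_mix = (C_A·V_A + C_B·V_B)/(V_A + V_B) = (17.0×9730 + 91.6×7860) / 17590 = 50.3 μM = 0.0503 mM.

0.0503 mM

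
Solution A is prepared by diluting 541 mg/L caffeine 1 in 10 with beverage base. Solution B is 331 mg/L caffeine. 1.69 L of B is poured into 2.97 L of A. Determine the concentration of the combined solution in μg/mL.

C_A = 541 mg/L / 10 = 54.1 mg/L.
C_mix = (C_A·V_A + C_B·V_B)/(V_A + V_B) = (54.1×2.97 + 331×1.69) / 4.660 = 155 mg/L = 155 μg/mL.

155 μg/mL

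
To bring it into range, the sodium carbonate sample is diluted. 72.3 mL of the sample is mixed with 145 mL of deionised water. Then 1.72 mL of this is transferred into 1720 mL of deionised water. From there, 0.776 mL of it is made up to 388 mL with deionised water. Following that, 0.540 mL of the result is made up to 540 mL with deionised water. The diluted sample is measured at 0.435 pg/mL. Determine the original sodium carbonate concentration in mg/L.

Overall dilution factor = 3.006 × 1001 × 500 × 1000 = 1.50 × 10⁹.
Original = 0.435 pg/mL × 1.50 × 10⁹ = 6.54 × 10⁸ pg/mL = 654 mg/L.

654 mg/L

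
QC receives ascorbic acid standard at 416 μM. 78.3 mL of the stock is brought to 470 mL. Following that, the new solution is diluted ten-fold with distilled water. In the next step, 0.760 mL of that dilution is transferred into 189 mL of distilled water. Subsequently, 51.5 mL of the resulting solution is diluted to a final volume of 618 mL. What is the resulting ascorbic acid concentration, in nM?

2.31 nM

Overall dilution factor = 6.003 × 10 × 249.7 × 12 = 1.80 × 10⁵.
416 μM / 1.80 × 10⁵ = 2.31 × 10⁻³ μM = 2.31 nM.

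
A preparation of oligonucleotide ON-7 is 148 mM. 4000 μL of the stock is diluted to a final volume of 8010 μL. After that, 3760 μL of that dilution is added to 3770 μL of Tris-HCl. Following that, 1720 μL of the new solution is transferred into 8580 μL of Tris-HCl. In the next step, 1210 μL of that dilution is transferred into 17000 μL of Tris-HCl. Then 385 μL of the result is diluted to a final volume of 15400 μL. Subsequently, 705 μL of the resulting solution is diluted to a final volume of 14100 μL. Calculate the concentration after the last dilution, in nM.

512 nM

Overall dilution factor = 2.002 × 2.003 × 5.988 × 15.05 × 40 × 20 = 2.89 × 10⁵.
148 mM / 2.89 × 10⁵ = 5.12 × 10⁻⁴ mM = 512 nM.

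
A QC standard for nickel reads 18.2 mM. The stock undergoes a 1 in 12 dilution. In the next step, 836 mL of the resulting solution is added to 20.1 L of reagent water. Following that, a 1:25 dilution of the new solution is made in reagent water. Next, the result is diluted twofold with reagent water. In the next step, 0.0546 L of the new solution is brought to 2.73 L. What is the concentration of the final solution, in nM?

Overall dilution factor = 12 × 25.04 × 25 × 2 × 50 = 7.51 × 10⁵.
18.2 mM / 7.51 × 10⁵ = 2.42 × 10⁻⁵ mM = 24.2 nM.

24.2 nM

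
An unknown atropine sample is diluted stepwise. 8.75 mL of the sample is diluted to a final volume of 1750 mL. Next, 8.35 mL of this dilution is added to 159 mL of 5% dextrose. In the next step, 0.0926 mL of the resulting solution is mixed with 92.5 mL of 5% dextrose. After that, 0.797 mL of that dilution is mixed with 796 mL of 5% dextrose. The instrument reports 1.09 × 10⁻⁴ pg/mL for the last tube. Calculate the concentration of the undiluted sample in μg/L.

437 μg/L

Overall dilution factor = 200 × 20.04 × 999.9 × 999.7 = 4.01 × 10⁹.
Original = 1.09 × 10⁻⁴ pg/mL × 4.01 × 10⁹ = 4.37 × 10⁵ pg/mL = 437 μg/L.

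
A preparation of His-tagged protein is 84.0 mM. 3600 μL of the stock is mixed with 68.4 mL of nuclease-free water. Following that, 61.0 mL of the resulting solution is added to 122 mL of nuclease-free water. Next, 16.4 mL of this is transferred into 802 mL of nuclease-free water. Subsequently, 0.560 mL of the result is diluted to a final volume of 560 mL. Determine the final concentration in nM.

Overall dilution factor = 20 × 3 × 49.90 × 1000 = 2.99 × 10⁶.
84.0 mM / 2.99 × 10⁶ = 2.81 × 10⁻⁵ mM = 28.1 nM.

28.1 nM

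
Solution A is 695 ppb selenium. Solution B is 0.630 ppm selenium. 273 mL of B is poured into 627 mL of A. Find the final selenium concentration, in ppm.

C_B = 0.630 ppm = 630 ppb.
C_mix = (C_A·V_A + C_B·V_B)/(V_A + V_B) = (695×627 + 630×273) / 900.0 = 675 ppb = 0.675 ppm.

0.675 ppm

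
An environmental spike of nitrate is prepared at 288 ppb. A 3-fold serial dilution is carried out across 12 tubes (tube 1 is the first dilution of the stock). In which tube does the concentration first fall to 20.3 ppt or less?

tube 9

Tube n has concentration 288 ppb / 3ⁿ.
Need 3ⁿ ≥ 288 ppb / 20.3 ppt = 1.42 × 10⁴, so n ≥ 8.70.
First such tube: n = 9.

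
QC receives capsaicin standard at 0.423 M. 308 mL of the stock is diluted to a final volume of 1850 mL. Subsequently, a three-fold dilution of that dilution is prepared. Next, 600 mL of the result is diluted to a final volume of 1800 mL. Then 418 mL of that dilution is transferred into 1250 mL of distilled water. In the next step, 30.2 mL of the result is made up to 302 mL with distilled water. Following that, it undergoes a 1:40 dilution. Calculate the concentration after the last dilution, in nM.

4900 nM

Overall dilution factor = 6.006 × 3 × 3 × 3.990 × 10 × 40 = 8.63 × 10⁴.
0.423 M / 8.63 × 10⁴ = 4.90 × 10⁻⁶ M = 4900 nM.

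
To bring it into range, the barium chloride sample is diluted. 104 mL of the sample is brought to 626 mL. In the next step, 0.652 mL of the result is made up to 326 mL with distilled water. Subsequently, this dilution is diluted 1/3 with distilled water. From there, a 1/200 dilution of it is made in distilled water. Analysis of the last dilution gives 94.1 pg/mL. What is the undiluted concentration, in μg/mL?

170 μg/mL

Overall dilution factor = 6.019 × 500 × 3 × 200 = 1.81 × 10⁶.
Original = 94.1 pg/mL × 1.81 × 10⁶ = 1.70 × 10⁸ pg/mL = 170 μg/mL.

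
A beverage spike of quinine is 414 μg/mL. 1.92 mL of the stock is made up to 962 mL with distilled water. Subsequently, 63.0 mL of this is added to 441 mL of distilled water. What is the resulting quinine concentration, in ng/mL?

103 ng/mL

Overall dilution factor = 501.0 × 8 = 4008.
414 μg/mL / 4008 = 0.103 μg/mL = 103 ng/mL.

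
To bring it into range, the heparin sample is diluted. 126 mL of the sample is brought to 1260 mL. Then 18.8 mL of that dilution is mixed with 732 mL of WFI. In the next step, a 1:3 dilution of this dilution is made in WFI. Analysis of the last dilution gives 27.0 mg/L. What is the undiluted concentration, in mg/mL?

Overall dilution factor = 10 × 39.94 × 3 = 1198.
Original = 27.0 mg/L × 1198 = 3.23 × 10⁴ mg/L = 32.3 mg/mL.

32.3 mg/mL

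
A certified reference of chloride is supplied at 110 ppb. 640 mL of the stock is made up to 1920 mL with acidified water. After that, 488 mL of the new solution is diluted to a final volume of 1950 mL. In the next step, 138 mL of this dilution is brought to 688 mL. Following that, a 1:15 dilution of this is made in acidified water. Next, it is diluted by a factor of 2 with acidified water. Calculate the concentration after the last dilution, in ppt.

Overall dilution factor = 3 × 3.996 × 4.986 × 15 × 2 = 1793.
110 ppb / 1793 = 0.0614 ppb = 61.4 ppt.

61.4 ppt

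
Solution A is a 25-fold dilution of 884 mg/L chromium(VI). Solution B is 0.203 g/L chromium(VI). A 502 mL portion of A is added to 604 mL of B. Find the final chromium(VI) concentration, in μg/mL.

127 μg/mL

C_A = 884 mg/L / 25 = 35.4 mg/L.
C_B = 0.203 g/L = 203 mg/L.
C_mix = (C_A·V_A + C_B·V_B)/(V_A + V_B) = (35.4×502 + 203×604) / 1106 = 127 mg/L = 127 μg/mL.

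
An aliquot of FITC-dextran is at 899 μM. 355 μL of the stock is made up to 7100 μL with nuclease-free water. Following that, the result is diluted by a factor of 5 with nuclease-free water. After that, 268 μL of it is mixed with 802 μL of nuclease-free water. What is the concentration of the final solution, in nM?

Overall dilution factor = 20 × 5 × 3.993 = 399.
899 μM / 399 = 2.25 μM = 2250 nM.

2250 nM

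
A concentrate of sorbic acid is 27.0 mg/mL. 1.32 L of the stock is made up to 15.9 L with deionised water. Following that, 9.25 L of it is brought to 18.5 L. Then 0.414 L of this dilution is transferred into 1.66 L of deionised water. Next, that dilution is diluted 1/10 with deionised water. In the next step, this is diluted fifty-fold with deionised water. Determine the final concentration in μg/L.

Overall dilution factor = 12.05 × 2 × 5.010 × 10 × 50 = 6.03 × 10⁴.
27.0 mg/mL / 6.03 × 10⁴ = 4.47 × 10⁻⁴ mg/mL = 447 μg/L.

447 μg/L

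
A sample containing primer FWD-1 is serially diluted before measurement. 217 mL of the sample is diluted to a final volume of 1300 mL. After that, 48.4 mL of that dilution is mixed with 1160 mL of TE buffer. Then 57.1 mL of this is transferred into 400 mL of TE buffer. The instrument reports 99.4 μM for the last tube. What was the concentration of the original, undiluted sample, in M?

0.119 M

Overall dilution factor = 5.991 × 24.97 × 8.005 = 1197.
Original = 99.4 μM × 1197 = 1.19 × 10⁵ μM = 0.119 M.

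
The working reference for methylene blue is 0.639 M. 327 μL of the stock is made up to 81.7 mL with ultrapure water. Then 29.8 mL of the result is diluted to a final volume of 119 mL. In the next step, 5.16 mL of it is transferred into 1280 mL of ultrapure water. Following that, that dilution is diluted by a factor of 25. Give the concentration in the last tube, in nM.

Overall dilution factor = 249.8 × 3.993 × 249.1 × 25 = 6.21 × 10⁶.
0.639 M / 6.21 × 10⁶ = 1.03 × 10⁻⁷ M = 103 nM.

103 nM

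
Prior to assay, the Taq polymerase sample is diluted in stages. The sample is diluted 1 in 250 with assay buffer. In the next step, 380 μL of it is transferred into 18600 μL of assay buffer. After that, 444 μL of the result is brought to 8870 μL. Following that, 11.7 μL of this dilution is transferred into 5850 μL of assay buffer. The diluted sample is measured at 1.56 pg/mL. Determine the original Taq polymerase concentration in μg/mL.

195 μg/mL

Overall dilution factor = 250 × 49.95 × 19.98 × 501 = 1.25 × 10⁸.
Original = 1.56 pg/mL × 1.25 × 10⁸ = 1.95 × 10⁸ pg/mL = 195 μg/mL.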